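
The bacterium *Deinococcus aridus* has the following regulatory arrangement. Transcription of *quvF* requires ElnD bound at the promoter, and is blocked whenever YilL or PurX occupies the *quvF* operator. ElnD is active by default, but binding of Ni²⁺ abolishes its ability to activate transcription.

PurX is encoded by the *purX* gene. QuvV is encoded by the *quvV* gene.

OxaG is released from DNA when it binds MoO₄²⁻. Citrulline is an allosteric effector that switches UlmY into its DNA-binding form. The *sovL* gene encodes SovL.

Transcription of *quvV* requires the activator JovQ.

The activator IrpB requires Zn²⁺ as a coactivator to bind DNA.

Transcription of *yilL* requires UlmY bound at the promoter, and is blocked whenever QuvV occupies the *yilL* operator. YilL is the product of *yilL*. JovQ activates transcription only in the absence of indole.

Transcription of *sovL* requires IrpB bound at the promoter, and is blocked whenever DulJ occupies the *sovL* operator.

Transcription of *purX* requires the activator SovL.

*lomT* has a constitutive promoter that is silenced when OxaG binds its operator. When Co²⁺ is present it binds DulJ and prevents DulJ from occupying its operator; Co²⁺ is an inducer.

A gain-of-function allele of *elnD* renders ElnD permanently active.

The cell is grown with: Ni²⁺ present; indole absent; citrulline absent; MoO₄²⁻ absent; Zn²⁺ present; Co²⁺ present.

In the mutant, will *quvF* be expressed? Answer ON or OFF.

OFF

ElnD is constitutively active in this strain.
Citrulline is absent, so UlmY is inactive.
Indole is absent, so JovQ is active.
No repressor is bound and JovQ is active, so *quvV* is transcribed.
So QuvV is produced and active.
With repressor QuvV bound, *yilL* is not transcribed.
So YilL is not produced.
Co²⁺ is present, so DulJ is inactive.
Zn²⁺ is present, so IrpB is active.
No repressor is bound and IrpB is active, so *sovL* is transcribed.
So SovL is produced and active.
No repressor is bound and SovL is active, so *purX* is transcribed.
So PurX is produced and active.
With repressor PurX bound, *quvF* is not transcribed.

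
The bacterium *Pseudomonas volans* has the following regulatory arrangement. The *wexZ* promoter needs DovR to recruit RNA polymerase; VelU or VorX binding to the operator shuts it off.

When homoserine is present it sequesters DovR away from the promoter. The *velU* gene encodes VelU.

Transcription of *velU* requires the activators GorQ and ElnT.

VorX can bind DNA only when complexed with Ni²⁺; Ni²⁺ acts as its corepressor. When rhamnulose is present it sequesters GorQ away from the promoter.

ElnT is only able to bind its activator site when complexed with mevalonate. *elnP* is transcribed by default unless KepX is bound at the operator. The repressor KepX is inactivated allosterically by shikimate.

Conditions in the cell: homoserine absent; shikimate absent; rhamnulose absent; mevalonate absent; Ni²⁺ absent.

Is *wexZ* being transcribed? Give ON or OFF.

Homoserine is absent, so DovR is active.
Rhamnulose is absent, so GorQ is active.
Mevalonate is absent, so ElnT is inactive.
Required activator ElnT is absent, so *velU* is not transcribed.
So VelU is not produced.
Ni²⁺ is absent, so VorX is inactive.
No repressor is bound and DovR is active, so *wexZ* is transcribed.

ON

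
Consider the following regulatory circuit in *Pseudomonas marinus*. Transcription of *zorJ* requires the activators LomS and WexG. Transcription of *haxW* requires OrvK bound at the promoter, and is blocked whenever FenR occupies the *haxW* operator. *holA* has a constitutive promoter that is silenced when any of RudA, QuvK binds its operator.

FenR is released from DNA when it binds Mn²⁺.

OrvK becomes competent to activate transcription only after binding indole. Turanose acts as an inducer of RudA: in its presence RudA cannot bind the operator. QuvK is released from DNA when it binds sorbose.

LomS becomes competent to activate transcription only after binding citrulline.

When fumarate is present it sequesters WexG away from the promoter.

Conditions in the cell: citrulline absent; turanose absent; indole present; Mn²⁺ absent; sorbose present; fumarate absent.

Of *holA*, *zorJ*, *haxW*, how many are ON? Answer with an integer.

Turanose is absent, so RudA is active.
Sorbose is present, so QuvK is inactive.
With repressor RudA bound, *holA* is not transcribed.
→ *holA* is OFF.
Citrulline is absent, so LomS is inactive.
Fumarate is absent, so WexG is active.
Required activator LomS is absent, so *zorJ* is not transcribed.
→ *zorJ* is OFF.
Indole is present, so OrvK is active.
Mn²⁺ is absent, so FenR is active.
With repressor FenR bound, *haxW* is not transcribed.
→ *haxW* is OFF.
0 of the 3 genes are transcribed.

0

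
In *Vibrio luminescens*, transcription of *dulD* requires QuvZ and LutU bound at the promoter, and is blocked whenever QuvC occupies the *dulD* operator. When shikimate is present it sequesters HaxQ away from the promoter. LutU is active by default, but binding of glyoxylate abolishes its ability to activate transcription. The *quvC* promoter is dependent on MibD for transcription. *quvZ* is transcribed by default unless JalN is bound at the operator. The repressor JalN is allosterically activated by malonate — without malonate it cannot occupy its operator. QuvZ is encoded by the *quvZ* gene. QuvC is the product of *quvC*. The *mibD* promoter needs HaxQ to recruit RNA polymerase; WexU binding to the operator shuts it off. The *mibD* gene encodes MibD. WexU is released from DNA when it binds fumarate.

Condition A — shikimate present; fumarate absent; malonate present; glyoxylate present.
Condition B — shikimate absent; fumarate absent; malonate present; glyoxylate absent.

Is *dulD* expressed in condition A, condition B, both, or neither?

Condition A:
Shikimate is present, so HaxQ is inactive.
Fumarate is absent, so WexU is active.
With repressor WexU bound, *mibD* is not transcribed.
So MibD is not produced.
Required activator MibD is absent, so *quvC* is not transcribed.
So QuvC is not produced.
Malonate is present, so JalN is active.
With repressor JalN bound, *quvZ* is not transcribed.
So QuvZ is not produced.
Glyoxylate is present, so LutU is inactive.
Required activator QuvZ is absent, so *dulD* is not transcribed.
→ *dulD* is OFF in A.
Condition B:
Shikimate is absent, so HaxQ is active.
Fumarate is absent, so WexU is active.
With repressor WexU bound, *mibD* is not transcribed.
So MibD is not produced.
Required activator MibD is absent, so *quvC* is not transcribed.
So QuvC is not produced.
Malonate is present, so JalN is active.
With repressor JalN bound, *quvZ* is not transcribed.
So QuvZ is not produced.
Glyoxylate is absent, so LutU is active.
Required activator QuvZ is absent, so *dulD* is not transcribed.
→ *dulD* is OFF in B.

neither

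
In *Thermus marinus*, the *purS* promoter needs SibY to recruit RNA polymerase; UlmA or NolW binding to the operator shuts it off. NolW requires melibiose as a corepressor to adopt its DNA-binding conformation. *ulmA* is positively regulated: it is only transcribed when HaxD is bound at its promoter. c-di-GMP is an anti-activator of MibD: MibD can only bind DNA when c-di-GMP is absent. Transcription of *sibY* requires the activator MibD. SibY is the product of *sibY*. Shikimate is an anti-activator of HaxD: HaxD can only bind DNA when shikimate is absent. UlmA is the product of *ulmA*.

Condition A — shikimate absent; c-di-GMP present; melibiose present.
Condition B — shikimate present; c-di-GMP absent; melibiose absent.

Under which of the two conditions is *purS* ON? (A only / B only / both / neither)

B only

Condition A:
Shikimate is absent, so HaxD is active.
No repressor is bound and HaxD is active, so *ulmA* is transcribed.
So UlmA is produced and active.
c-di-GMP is present, so MibD is inactive.
Required activator MibD is absent, so *sibY* is not transcribed.
So SibY is not produced.
Melibiose is present, so NolW is active.
With repressor UlmA bound, *purS* is not transcribed.
→ *purS* is OFF in A.
Condition B:
Shikimate is present, so HaxD is inactive.
Required activator HaxD is absent, so *ulmA* is not transcribed.
So UlmA is not produced.
c-di-GMP is absent, so MibD is active.
No repressor is bound and MibD is active, so *sibY* is transcribed.
So SibY is produced and active.
Melibiose is absent, so NolW is inactive.
No repressor is bound and SibY is active, so *purS* is transcribed.
→ *purS* is ON in B.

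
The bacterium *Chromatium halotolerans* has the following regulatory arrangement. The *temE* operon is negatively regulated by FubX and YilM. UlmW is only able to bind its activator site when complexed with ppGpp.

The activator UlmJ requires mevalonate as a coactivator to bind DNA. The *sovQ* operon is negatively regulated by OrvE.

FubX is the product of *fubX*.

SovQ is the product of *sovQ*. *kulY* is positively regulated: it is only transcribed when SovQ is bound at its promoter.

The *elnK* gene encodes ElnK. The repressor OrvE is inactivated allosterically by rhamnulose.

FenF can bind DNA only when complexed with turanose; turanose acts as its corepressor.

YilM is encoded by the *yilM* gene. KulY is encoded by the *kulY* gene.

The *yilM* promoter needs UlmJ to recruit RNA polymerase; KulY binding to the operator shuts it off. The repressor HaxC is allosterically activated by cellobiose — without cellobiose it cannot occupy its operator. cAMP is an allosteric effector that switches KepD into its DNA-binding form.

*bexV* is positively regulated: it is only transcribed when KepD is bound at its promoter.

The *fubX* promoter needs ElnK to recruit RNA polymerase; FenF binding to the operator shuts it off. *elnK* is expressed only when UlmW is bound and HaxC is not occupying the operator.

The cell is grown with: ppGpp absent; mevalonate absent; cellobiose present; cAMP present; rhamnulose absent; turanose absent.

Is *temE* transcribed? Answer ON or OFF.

Cellobiose is present, so HaxC is active.
ppGpp is absent, so UlmW is inactive.
With repressor HaxC bound, *elnK* is not transcribed.
So ElnK is not produced.
Turanose is absent, so FenF is inactive.
Required activator ElnK is absent, so *fubX* is not transcribed.
So FubX is not produced.
Mevalonate is absent, so UlmJ is inactive.
Rhamnulose is absent, so OrvE is active.
With repressor OrvE bound, *sovQ* is not transcribed.
So SovQ is not produced.
Required activator SovQ is absent, so *kulY* is not transcribed.
So KulY is not produced.
Required activator UlmJ is absent, so *yilM* is not transcribed.
So YilM is not produced.
With no repressor bound, *temE* is transcribed.

ON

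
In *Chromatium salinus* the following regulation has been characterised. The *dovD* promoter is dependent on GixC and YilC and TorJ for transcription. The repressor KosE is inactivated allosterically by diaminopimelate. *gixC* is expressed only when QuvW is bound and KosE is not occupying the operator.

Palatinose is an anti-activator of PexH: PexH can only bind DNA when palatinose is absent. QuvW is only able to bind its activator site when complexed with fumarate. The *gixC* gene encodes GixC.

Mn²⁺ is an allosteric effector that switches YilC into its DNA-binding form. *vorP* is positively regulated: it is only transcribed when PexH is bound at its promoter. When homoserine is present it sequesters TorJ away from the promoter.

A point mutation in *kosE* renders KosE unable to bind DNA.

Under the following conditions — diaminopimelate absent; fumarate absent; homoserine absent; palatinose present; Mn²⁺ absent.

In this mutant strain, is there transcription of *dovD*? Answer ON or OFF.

OFF

Fumarate is absent, so QuvW is inactive.
KosE is non-functional in this strain, so it has no effect.
Required activator QuvW is absent, so *gixC* is not transcribed.
So GixC is not produced.
Mn²⁺ is absent, so YilC is inactive.
Homoserine is absent, so TorJ is active.
Required activator GixC is absent, so *dovD* is not transcribed.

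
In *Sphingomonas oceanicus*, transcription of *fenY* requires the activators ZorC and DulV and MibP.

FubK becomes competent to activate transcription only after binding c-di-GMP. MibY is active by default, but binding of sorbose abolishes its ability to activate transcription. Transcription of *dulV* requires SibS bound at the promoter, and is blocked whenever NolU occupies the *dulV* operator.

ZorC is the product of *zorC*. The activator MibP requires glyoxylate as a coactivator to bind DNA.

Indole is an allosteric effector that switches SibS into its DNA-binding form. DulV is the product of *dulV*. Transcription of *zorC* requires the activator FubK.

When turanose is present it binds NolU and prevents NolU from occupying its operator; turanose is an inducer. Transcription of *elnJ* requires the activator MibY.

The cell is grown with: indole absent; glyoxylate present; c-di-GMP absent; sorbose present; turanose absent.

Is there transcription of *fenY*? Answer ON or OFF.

OFF

c-di-GMP is absent, so FubK is inactive.
Required activator FubK is absent, so *zorC* is not transcribed.
So ZorC is not produced.
Indole is absent, so SibS is inactive.
Turanose is absent, so NolU is active.
With repressor NolU bound, *dulV* is not transcribed.
So DulV is not produced.
Glyoxylate is present, so MibP is active.
Required activator ZorC is absent, so *fenY* is not transcribed.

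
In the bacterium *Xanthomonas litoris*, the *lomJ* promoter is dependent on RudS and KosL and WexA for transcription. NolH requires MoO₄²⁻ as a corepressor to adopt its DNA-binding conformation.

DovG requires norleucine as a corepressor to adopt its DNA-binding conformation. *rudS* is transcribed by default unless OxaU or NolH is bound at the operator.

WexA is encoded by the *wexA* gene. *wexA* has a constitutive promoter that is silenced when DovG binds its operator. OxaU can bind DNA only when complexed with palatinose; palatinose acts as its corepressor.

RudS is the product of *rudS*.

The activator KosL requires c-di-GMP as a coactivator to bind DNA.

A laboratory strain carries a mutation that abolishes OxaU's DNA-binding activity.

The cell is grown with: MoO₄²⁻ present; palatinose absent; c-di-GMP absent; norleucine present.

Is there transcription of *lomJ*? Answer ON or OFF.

OxaU is non-functional in this strain, so it has no effect.
MoO₄²⁻ is present, so NolH is active.
With repressor NolH bound, *rudS* is not transcribed.
So RudS is not produced.
c-di-GMP is absent, so KosL is inactive.
Norleucine is present, so DovG is active.
With repressor DovG bound, *wexA* is not transcribed.
So WexA is not produced.
Required activator RudS is absent, so *lomJ* is not transcribed.

OFF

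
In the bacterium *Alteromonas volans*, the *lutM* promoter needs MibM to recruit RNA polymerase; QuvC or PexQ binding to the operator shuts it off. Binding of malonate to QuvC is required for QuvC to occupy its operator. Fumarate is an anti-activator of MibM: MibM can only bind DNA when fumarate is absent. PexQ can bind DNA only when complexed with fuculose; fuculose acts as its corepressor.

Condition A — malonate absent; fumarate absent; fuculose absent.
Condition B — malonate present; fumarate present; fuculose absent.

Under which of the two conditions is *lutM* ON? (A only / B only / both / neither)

Condition A:
Malonate is absent, so QuvC is inactive.
Fumarate is absent, so MibM is active.
Fuculose is absent, so PexQ is inactive.
No repressor is bound and MibM is active, so *lutM* is transcribed.
→ *lutM* is ON in A.
Condition B:
Malonate is present, so QuvC is active.
Fumarate is present, so MibM is inactive.
Fuculose is absent, so PexQ is inactive.
With repressor QuvC bound, *lutM* is not transcribed.
→ *lutM* is OFF in B.

A only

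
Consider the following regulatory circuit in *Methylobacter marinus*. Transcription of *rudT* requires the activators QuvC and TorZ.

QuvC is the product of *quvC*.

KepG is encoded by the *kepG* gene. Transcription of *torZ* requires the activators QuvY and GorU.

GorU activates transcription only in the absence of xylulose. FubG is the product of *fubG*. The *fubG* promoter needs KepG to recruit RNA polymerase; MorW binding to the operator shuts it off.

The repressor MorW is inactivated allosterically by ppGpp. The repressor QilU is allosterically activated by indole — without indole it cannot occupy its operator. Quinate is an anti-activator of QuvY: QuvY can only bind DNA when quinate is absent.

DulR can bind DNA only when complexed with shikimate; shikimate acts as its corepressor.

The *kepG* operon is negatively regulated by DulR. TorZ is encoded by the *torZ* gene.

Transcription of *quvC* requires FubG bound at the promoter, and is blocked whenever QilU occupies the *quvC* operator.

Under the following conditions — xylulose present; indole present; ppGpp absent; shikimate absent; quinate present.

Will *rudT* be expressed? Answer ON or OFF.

Shikimate is absent, so DulR is inactive.
With no repressor bound, *kepG* is transcribed.
So KepG is produced and active.
ppGpp is absent, so MorW is active.
With repressor MorW bound, *fubG* is not transcribed.
So FubG is not produced.
Indole is present, so QilU is active.
With repressor QilU bound, *quvC* is not transcribed.
So QuvC is not produced.
Quinate is present, so QuvY is inactive.
Xylulose is present, so GorU is inactive.
Required activator QuvY is absent, so *torZ* is not transcribed.
So TorZ is not produced.
Required activator QuvC is absent, so *rudT* is not transcribed.

OFF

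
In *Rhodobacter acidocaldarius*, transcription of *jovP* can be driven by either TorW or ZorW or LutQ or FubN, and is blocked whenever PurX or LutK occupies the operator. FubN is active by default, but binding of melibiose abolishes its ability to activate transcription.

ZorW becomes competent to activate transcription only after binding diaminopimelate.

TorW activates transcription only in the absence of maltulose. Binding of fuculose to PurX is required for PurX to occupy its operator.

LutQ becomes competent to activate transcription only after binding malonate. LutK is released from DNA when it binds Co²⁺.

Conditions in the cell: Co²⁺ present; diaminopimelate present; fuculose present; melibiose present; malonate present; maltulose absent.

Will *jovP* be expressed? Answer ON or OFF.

OFF

Maltulose is absent, so TorW is active.
Fuculose is present, so PurX is active.
Diaminopimelate is present, so ZorW is active.
Malonate is present, so LutQ is active.
Co²⁺ is present, so LutK is inactive.
Melibiose is present, so FubN is inactive.
With repressor PurX bound, *jovP* is not transcribed.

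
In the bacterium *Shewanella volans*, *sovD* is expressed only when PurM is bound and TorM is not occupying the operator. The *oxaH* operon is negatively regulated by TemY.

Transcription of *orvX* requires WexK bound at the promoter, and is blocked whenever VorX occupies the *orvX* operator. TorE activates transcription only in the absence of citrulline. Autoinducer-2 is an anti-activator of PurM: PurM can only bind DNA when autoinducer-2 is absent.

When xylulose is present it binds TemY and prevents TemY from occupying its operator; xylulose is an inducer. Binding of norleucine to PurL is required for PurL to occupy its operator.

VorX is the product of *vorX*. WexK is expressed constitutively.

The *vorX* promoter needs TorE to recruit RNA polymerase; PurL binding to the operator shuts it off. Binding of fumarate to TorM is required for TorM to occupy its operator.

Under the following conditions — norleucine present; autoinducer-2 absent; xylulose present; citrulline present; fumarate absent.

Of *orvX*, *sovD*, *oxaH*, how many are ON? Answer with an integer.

3

WexK is produced constitutively and is active.
Citrulline is present, so TorE is inactive.
Norleucine is present, so PurL is active.
With repressor PurL bound, *vorX* is not transcribed.
So VorX is not produced.
No repressor is bound and WexK is active, so *orvX* is transcribed.
→ *orvX* is ON.
Fumarate is absent, so TorM is inactive.
Autoinducer-2 is absent, so PurM is active.
No repressor is bound and PurM is active, so *sovD* is transcribed.
→ *sovD* is ON.
Xylulose is present, so TemY is inactive.
With no repressor bound, *oxaH* is transcribed.
→ *oxaH* is ON.
3 of the 3 genes are transcribed.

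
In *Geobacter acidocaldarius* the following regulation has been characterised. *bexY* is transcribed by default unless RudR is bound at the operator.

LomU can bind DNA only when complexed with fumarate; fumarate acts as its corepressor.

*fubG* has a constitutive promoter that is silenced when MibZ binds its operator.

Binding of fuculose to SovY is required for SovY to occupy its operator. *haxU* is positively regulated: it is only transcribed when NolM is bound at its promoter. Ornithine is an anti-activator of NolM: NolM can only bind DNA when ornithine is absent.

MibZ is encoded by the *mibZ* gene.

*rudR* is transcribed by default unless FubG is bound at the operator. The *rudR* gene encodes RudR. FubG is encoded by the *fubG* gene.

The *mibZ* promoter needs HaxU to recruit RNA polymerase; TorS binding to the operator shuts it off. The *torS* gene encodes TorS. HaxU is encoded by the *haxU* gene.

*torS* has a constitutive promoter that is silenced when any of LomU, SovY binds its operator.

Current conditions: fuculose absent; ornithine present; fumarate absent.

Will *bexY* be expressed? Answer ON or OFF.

ON

Ornithine is present, so NolM is inactive.
Required activator NolM is absent, so *haxU* is not transcribed.
So HaxU is not produced.
Fumarate is absent, so LomU is inactive.
Fuculose is absent, so SovY is inactive.
With no repressor bound, *torS* is transcribed.
So TorS is produced and active.
With repressor TorS bound, *mibZ* is not transcribed.
So MibZ is not produced.
With no repressor bound, *fubG* is transcribed.
So FubG is produced and active.
With repressor FubG bound, *rudR* is not transcribed.
So RudR is not produced.
With no repressor bound, *bexY* is transcribed.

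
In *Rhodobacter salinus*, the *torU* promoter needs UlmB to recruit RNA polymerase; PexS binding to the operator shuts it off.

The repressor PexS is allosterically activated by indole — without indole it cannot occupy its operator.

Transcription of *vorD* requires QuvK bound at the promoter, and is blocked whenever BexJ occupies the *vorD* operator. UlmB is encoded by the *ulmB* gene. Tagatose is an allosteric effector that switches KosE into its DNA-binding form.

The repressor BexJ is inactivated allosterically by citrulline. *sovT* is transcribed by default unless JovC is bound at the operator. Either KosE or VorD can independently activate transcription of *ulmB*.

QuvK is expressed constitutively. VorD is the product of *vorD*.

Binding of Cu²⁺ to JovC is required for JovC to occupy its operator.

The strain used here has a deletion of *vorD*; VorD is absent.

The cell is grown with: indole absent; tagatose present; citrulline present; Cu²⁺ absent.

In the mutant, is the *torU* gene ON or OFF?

ON

Tagatose is present, so KosE is active.
VorD is non-functional in this strain, so it has no effect.
Activator KosE is present, so *ulmB* is transcribed.
So UlmB is produced and active.
Indole is absent, so PexS is inactive.
No repressor is bound and UlmB is active, so *torU* is transcribed.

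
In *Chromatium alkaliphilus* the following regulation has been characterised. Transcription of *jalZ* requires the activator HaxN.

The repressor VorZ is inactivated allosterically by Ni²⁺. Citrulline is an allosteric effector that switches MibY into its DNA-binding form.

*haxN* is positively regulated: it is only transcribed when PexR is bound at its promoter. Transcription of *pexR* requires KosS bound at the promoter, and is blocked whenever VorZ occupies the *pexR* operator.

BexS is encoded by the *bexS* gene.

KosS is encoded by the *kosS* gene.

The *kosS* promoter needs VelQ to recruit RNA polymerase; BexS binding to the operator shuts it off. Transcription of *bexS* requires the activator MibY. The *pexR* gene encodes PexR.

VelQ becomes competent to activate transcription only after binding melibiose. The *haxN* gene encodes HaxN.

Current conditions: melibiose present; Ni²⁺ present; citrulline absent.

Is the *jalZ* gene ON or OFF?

ON

Citrulline is absent, so MibY is inactive.
Required activator MibY is absent, so *bexS* is not transcribed.
So BexS is not produced.
Melibiose is present, so VelQ is active.
No repressor is bound and VelQ is active, so *kosS* is transcribed.
So KosS is produced and active.
Ni²⁺ is present, so VorZ is inactive.
No repressor is bound and KosS is active, so *pexR* is transcribed.
So PexR is produced and active.
No repressor is bound and PexR is active, so *haxN* is transcribed.
So HaxN is produced and active.
No repressor is bound and HaxN is active, so *jalZ* is transcribed.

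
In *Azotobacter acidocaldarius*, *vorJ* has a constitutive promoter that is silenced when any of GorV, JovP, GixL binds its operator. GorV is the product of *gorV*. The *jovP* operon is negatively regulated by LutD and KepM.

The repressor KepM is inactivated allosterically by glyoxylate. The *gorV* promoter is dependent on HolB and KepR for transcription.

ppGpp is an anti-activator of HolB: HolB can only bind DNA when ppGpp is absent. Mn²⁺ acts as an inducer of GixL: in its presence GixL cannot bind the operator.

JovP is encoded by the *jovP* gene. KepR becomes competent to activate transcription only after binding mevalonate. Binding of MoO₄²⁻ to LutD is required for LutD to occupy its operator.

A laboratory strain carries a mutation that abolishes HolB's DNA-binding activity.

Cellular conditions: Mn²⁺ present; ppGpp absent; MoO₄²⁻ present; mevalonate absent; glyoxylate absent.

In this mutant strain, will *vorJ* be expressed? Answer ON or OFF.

ON

HolB is non-functional in this strain, so it has no effect.
Mevalonate is absent, so KepR is inactive.
Required activator HolB is absent, so *gorV* is not transcribed.
So GorV is not produced.
MoO₄²⁻ is present, so LutD is active.
Glyoxylate is absent, so KepM is active.
With repressor LutD bound, *jovP* is not transcribed.
So JovP is not produced.
Mn²⁺ is present, so GixL is inactive.
With no repressor bound, *vorJ* is transcribed.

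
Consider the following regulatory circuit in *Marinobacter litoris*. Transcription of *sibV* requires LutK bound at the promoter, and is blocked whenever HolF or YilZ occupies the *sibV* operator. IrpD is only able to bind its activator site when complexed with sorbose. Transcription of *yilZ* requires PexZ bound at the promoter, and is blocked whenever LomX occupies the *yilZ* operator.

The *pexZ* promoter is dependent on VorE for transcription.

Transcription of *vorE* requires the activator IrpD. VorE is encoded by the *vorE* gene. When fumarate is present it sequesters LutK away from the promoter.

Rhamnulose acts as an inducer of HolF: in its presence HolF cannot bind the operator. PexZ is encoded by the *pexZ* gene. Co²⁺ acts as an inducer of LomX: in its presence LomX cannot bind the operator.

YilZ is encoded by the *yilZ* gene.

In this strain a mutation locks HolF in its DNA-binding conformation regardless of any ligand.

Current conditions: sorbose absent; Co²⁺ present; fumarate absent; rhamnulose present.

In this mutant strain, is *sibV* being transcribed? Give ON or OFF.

Fumarate is absent, so LutK is active.
HolF is constitutively active in this strain.
Sorbose is absent, so IrpD is inactive.
Required activator IrpD is absent, so *vorE* is not transcribed.
So VorE is not produced.
Required activator VorE is absent, so *pexZ* is not transcribed.
So PexZ is not produced.
Co²⁺ is present, so LomX is inactive.
Required activator PexZ is absent, so *yilZ* is not transcribed.
So YilZ is not produced.
With repressor HolF bound, *sibV* is not transcribed.

OFF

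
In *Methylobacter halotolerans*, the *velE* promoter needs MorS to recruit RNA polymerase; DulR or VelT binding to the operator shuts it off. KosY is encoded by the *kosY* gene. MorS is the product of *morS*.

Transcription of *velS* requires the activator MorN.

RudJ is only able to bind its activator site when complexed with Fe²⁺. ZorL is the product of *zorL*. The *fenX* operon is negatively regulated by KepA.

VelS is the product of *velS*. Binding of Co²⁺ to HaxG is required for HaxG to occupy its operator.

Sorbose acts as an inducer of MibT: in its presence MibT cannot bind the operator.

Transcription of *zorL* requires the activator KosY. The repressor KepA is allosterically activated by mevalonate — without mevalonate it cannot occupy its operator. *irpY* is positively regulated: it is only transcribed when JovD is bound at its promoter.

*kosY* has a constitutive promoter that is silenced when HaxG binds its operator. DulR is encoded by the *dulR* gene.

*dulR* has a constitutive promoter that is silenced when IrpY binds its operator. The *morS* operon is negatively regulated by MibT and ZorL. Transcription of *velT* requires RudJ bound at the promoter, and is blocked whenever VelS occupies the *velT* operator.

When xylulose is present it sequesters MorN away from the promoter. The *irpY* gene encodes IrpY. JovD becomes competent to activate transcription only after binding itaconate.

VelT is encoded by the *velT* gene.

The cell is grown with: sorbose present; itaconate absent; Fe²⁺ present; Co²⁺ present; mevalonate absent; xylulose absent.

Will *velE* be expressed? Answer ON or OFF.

Itaconate is absent, so JovD is inactive.
Required activator JovD is absent, so *irpY* is not transcribed.
So IrpY is not produced.
With no repressor bound, *dulR* is transcribed.
So DulR is produced and active.
Sorbose is present, so MibT is inactive.
Co²⁺ is present, so HaxG is active.
With repressor HaxG bound, *kosY* is not transcribed.
So KosY is not produced.
Required activator KosY is absent, so *zorL* is not transcribed.
So ZorL is not produced.
With no repressor bound, *morS* is transcribed.
So MorS is produced and active.
Xylulose is absent, so MorN is active.
No repressor is bound and MorN is active, so *velS* is transcribed.
So VelS is produced and active.
Fe²⁺ is present, so RudJ is active.
With repressor VelS bound, *velT* is not transcribed.
So VelT is not produced.
With repressor DulR bound, *velE* is not transcribed.

OFF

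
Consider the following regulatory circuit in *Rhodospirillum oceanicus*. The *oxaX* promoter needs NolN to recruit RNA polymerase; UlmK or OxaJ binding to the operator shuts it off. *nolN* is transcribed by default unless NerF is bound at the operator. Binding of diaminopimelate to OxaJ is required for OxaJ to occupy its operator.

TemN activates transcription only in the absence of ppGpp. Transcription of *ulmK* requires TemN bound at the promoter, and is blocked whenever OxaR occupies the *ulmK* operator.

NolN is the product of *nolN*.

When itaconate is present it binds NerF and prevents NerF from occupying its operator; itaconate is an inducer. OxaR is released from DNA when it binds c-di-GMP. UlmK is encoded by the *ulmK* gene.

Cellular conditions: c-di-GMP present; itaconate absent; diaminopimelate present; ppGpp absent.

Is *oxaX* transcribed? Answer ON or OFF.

ppGpp is absent, so TemN is active.
c-di-GMP is present, so OxaR is inactive.
No repressor is bound and TemN is active, so *ulmK* is transcribed.
So UlmK is produced and active.
Itaconate is absent, so NerF is active.
With repressor NerF bound, *nolN* is not transcribed.
So NolN is not produced.
Diaminopimelate is present, so OxaJ is active.
With repressor UlmK bound, *oxaX* is not transcribed.

OFF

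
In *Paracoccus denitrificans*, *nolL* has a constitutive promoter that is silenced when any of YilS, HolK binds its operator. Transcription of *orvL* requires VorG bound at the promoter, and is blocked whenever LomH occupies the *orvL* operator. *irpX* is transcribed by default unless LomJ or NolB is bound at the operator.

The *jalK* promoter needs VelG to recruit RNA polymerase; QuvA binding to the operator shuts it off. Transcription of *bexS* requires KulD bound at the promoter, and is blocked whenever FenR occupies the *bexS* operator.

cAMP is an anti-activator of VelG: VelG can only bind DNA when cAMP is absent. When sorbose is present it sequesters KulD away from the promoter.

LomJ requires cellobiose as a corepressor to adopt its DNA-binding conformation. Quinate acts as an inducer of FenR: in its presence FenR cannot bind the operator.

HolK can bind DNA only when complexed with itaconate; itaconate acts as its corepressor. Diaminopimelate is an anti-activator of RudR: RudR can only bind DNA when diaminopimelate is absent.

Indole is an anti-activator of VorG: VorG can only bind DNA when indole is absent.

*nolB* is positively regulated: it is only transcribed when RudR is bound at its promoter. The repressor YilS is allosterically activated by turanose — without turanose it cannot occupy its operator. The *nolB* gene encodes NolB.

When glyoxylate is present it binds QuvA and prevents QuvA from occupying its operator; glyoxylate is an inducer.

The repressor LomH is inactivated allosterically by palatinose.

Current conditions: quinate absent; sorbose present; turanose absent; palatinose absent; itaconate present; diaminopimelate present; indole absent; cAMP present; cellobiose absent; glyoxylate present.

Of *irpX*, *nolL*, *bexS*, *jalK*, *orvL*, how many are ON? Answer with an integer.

1

Cellobiose is absent, so LomJ is inactive.
Diaminopimelate is present, so RudR is inactive.
Required activator RudR is absent, so *nolB* is not transcribed.
So NolB is not produced.
With no repressor bound, *irpX* is transcribed.
→ *irpX* is ON.
Turanose is absent, so YilS is inactive.
Itaconate is present, so HolK is active.
With repressor HolK bound, *nolL* is not transcribed.
→ *nolL* is OFF.
Sorbose is present, so KulD is inactive.
Quinate is absent, so FenR is active.
With repressor FenR bound, *bexS* is not transcribed.
→ *bexS* is OFF.
Glyoxylate is present, so QuvA is inactive.
cAMP is present, so VelG is inactive.
Required activator VelG is absent, so *jalK* is not transcribed.
→ *jalK* is OFF.
Indole is absent, so VorG is active.
Palatinose is absent, so LomH is active.
With repressor LomH bound, *orvL* is not transcribed.
→ *orvL* is OFF.
1 of the 5 genes is transcribed.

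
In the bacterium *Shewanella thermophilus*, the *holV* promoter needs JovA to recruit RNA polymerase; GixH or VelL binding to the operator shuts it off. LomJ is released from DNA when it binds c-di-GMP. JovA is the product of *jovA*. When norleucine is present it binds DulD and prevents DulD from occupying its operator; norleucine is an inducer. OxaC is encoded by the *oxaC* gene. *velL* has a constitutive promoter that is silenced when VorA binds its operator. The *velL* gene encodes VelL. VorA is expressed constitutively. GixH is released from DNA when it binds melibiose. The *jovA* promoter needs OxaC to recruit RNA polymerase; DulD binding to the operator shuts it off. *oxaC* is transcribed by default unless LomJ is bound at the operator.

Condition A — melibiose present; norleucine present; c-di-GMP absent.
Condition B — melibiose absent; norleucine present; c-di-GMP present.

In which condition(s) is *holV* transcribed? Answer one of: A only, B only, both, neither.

Condition A:
Melibiose is present, so GixH is inactive.
VorA is produced constitutively and is active.
With repressor VorA bound, *velL* is not transcribed.
So VelL is not produced.
Norleucine is present, so DulD is inactive.
c-di-GMP is absent, so LomJ is active.
With repressor LomJ bound, *oxaC* is not transcribed.
So OxaC is not produced.
Required activator OxaC is absent, so *jovA* is not transcribed.
So JovA is not produced.
Required activator JovA is absent, so *holV* is not transcribed.
→ *holV* is OFF in A.
Condition B:
Melibiose is absent, so GixH is active.
VorA is produced constitutively and is active.
With repressor VorA bound, *velL* is not transcribed.
So VelL is not produced.
Norleucine is present, so DulD is inactive.
c-di-GMP is present, so LomJ is inactive.
With no repressor bound, *oxaC* is transcribed.
So OxaC is produced and active.
No repressor is bound and OxaC is active, so *jovA* is transcribed.
So JovA is produced and active.
With repressor GixH bound, *holV* is not transcribed.
→ *holV* is OFF in B.

neither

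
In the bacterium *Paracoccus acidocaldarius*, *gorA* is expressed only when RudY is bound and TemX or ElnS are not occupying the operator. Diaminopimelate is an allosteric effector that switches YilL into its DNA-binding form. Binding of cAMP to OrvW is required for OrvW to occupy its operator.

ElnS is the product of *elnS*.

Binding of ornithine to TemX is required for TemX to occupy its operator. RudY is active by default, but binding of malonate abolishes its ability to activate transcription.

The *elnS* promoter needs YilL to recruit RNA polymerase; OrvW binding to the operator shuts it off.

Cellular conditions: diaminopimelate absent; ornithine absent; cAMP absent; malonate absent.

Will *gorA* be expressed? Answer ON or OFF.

Ornithine is absent, so TemX is inactive.
cAMP is absent, so OrvW is inactive.
Diaminopimelate is absent, so YilL is inactive.
Required activator YilL is absent, so *elnS* is not transcribed.
So ElnS is not produced.
Malonate is absent, so RudY is active.
No repressor is bound and RudY is active, so *gorA* is transcribed.

ON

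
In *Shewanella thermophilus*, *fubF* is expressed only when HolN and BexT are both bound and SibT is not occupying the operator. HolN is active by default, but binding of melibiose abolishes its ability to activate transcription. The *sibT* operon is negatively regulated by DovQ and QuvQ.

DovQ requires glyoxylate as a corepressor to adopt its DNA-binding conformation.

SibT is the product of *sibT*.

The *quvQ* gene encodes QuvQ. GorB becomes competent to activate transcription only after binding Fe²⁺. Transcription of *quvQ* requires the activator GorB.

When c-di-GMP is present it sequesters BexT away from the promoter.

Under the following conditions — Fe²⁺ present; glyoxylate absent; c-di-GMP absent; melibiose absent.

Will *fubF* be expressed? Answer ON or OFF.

Glyoxylate is absent, so DovQ is inactive.
Fe²⁺ is present, so GorB is active.
No repressor is bound and GorB is active, so *quvQ* is transcribed.
So QuvQ is produced and active.
With repressor QuvQ bound, *sibT* is not transcribed.
So SibT is not produced.
Melibiose is absent, so HolN is active.
c-di-GMP is absent, so BexT is active.
No repressor is bound and HolN and BexT are active, so *fubF* is transcribed.

ON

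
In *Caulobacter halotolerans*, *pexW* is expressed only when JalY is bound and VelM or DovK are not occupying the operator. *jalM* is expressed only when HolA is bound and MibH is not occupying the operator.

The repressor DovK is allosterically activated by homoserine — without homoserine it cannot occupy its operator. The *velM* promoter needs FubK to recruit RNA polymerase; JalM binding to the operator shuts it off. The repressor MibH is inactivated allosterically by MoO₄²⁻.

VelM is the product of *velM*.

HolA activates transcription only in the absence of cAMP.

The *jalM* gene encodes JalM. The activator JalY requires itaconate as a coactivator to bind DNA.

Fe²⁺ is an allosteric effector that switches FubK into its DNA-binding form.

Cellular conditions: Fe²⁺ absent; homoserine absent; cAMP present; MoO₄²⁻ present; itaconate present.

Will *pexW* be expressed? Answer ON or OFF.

Itaconate is present, so JalY is active.
Fe²⁺ is absent, so FubK is inactive.
MoO₄²⁻ is present, so MibH is inactive.
cAMP is present, so HolA is inactive.
Required activator HolA is absent, so *jalM* is not transcribed.
So JalM is not produced.
Required activator FubK is absent, so *velM* is not transcribed.
So VelM is not produced.
Homoserine is absent, so DovK is inactive.
No repressor is bound and JalY is active, so *pexW* is transcribed.

ON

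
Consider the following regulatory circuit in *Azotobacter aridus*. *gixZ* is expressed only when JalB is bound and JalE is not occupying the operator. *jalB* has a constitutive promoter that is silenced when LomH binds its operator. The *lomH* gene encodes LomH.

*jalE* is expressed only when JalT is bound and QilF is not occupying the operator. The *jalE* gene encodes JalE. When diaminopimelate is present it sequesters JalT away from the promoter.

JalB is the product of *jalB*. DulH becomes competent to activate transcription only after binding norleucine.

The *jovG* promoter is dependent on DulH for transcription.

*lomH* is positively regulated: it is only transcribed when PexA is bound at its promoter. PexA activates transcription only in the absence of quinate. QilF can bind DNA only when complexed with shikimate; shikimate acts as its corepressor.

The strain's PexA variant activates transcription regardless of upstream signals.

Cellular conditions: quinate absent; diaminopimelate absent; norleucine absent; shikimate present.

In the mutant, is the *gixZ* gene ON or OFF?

PexA is constitutively active in this strain.
No repressor is bound and PexA is active, so *lomH* is transcribed.
So LomH is produced and active.
With repressor LomH bound, *jalB* is not transcribed.
So JalB is not produced.
Diaminopimelate is absent, so JalT is active.
Shikimate is present, so QilF is active.
With repressor QilF bound, *jalE* is not transcribed.
So JalE is not produced.
Required activator JalB is absent, so *gixZ* is not transcribed.

OFF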